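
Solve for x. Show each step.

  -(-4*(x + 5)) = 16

Step 1. [-(-4*(x + 5)) = 16] LHS negated; negate both sides, so neg: -4*(x + 5) = -16.
Step 2. [-4*(x + 5) = -16] leading coefficient -4: divide by -4. So div: x + 5 = 4.
Step 3. [x + 5 = 4] the outer +5 inverts by subtracting 5, so sub: x = -1.

Answer: x ∈ {-1}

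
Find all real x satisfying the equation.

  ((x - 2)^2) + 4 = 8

Step 1. [((x - 2)^2) + 4 = 8] 4 comes off first (subtract 4). So sub: (x - 2)^2 = 4.
Step 2. [(x - 2)^2 = 4] 4 ≥ 0, LHS is (·)² — take ±√ ⇒ sqrt: x - 2 = 2 or -2.
Step 3. [x - 2 = 2 or -2] 2 comes off first (add 2) ⇒ sub: x = 4 or 0.

Answer: x ∈ {0, 4}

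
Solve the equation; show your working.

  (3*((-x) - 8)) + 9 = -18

Step 1. [(3*((-x) - 8)) + 9 = -18] common factor 3 (LHS and -18) — divide through. So factor: ((-x) - 8) + 3 = -6.
Step 2. [((-x) - 8) + 3 = -6] 3 comes off first (subtract 3), so sub: (-x) - 8 = -9.
Step 3. [(-x) - 8 = -9] 8 comes off first (add 8). So sub: -x = -1.
Step 4. [-x = -1] flip signs both sides, so neg: x = 1.

Answer: x ∈ {1}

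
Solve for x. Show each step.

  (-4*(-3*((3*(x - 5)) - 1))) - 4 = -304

Step 1. [(-4*(-3*((3*(x - 5)) - 1))) - 4 = -304] -4 | LHS and -4 | -304: pull -4 out, so factor: (-3*((3*(x - 5)) - 1)) + 1 = 76.
Step 2. [(-3*((3*(x - 5)) - 1)) + 1 = 76] subtract 1: x sits inside (… + 1). So sub: -3*((3*(x - 5)) - 1) = 75.
Step 3. [-3*((3*(x - 5)) - 1) = 75] LHS = -3·(…); ÷-3 both sides. So div: (3*(x - 5)) - 1 = -25.
Step 4. [(3*(x - 5)) - 1 = -25] the outer -1 inverts by adding 1 ⇒ sub: 3*(x - 5) = -24.
Step 5. [3*(x - 5) = -24] 3·(inner) — divide through by 3, so div: x - 5 = -8.
Step 6. [x - 5 = -8] the outer -5 inverts by adding 5, so sub: x = -3.

Answer: x ∈ {-3}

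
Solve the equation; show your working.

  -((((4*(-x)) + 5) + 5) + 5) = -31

Step 1. [-((((4*(-x)) + 5) + 5) + 5) = -31] leading − — multiply by −1 ⇒ neg: (((4*(-x)) + 5) + 5) + 5 = 31.
Step 2. [(((4*(-x)) + 5) + 5) + 5 = 31] 5 comes off first (subtract 5) ⇒ sub: ((4*(-x)) + 5) + 5 = 26.
Step 3. [((4*(-x)) + 5) + 5 = 26] 5 comes off first (subtract 5). So sub: (4*(-x)) + 5 = 21.
Step 4. [(4*(-x)) + 5 = 21] subtract 5: x sits inside (… + 5). So sub: 4*(-x) = 16.
Step 5. [4*(-x) = 16] 4·(inner) — divide through by 4. So div: -x = 4.
Step 6. [-x = 4] leading − — multiply by −1. So neg: x = -4.

Answer: x ∈ {-4}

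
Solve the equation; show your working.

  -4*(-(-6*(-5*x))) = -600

Step 1. [-4*(-(-6*(-5*x))) = -600] -4 out front; divide by -4. So div: -(-6*(-5*x)) = 150.
Step 2. [-(-6*(-5*x)) = 150] leading − — multiply by −1. So neg: -6*(-5*x) = -150.
Step 3. [-6*(-5*x) = -150] divide by the outer -6 ⇒ div: -5*x = 25.
Step 4. [-5*x = 25] divide by the outer -5 ⇒ div: x = -5.

Answer: x ∈ {-5}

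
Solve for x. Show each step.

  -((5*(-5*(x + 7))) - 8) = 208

Step 1. [-((5*(-5*(x + 7))) - 8) = 208] leading − — multiply by −1, so neg: (5*(-5*(x + 7))) - 8 = -208.
Step 2. [(5*(-5*(x + 7))) - 8 = -208] peel the -8: add 8 from each side, so sub: 5*(-5*(x + 7)) = -200.
Step 3. [5*(-5*(x + 7)) = -200] 5·(inner) — divide through by 5, so div: -5*(x + 7) = -40.
Step 4. [-5*(x + 7) = -40] -5·(inner) — divide through by -5, so div: x + 7 = 8.
Step 5. [x + 7 = 8] +7 is outermost — subtract 7 both sides, so sub: x = 1.

Answer: x ∈ {1}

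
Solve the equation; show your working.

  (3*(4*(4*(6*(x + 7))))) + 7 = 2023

Step 1. [(3*(4*(4*(6*(x + 7))))) + 7 = 2023] 7 comes off first (subtract 7), so sub: 3*(4*(4*(6*(x + 7)))) = 2016.
Step 2. [3*(4*(4*(6*(x + 7)))) = 2016] 3·(inner) — divide through by 3 ⇒ div: 4*(4*(6*(x + 7))) = 672.
Step 3. [4*(4*(6*(x + 7))) = 672] 4 out front; divide by 4. So div: 4*(6*(x + 7)) = 168.
Step 4. [4*(6*(x + 7)) = 168] 4·(inner) — divide through by 4 ⇒ div: 6*(x + 7) = 42.
Step 5. [6*(x + 7) = 42] 6·(inner) — divide through by 6. So div: x + 7 = 7.
Step 6. [x + 7 = 7] the outer +7 inverts by subtracting 7, so sub: x = 0.

Answer: x ∈ {0}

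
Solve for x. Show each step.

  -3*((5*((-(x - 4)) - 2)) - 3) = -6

Step 1. [-3*((5*((-(x - 4)) - 2)) - 3) = -6] LHS = -3·(…); ÷-3 both sides ⇒ div: (5*((-(x - 4)) - 2)) - 3 = 2.
Step 2. [(5*((-(x - 4)) - 2)) - 3 = 2] the outer -3 inverts by adding 3. So sub: 5*((-(x - 4)) - 2) = 5.
Step 3. [5*((-(x - 4)) - 2) = 5] leading coefficient 5: divide by 5 ⇒ div: (-(x - 4)) - 2 = 1.
Step 4. [(-(x - 4)) - 2 = 1] add 2: x sits inside (… - 2). So sub: -(x - 4) = 3.
Step 5. [-(x - 4) = 3] flip signs both sides, so neg: x - 4 = -3.
Step 6. [x - 4 = -3] add 4: x sits inside (… - 4) ⇒ sub: x = 1.

Answer: x ∈ {1}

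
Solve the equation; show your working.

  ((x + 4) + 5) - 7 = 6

Step 1. [((x + 4) + 5) - 7 = 6] 7 comes off first (add 7), so sub: (x + 4) + 5 = 13.
Step 2. [(x + 4) + 5 = 13] +5 is outermost — subtract 5 both sides. So sub: x + 4 = 8.
Step 3. [x + 4 = 8] peel the +4: subtract 4 from each side. So sub: x = 4.

Answer: x ∈ {4}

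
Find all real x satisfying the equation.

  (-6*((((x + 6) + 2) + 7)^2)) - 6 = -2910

Step 1. [(-6*((((x + 6) + 2) + 7)^2)) - 6 = -2910] the outer -6 inverts by adding 6, so sub: -6*((((x + 6) + 2) + 7)^2) = -2904.
Step 2. [-6*((((x + 6) + 2) + 7)^2) = -2904] leading coefficient -6: divide by -6. So div: (((x + 6) + 2) + 7)^2 = 484.
Step 3. [(((x + 6) + 2) + 7)^2 = 484] √ both sides: 484 ≥ 0 gives two branches, so sqrt: ((x + 6) + 2) + 7 = 22 or -22.
Step 4. [((x + 6) + 2) + 7 = 22 or -22] peel the +7: subtract 7 from each side. So sub: (x + 6) + 2 = 15 or -29.
Step 5. [(x + 6) + 2 = 15 or -29] 2 comes off first (subtract 2) ⇒ sub: x + 6 = 13 or -31.
Step 6. [x + 6 = 13 or -31] peel the +6: subtract 6 from each side. So sub: x = 7 or -37.

Answer: x ∈ {-37, 7}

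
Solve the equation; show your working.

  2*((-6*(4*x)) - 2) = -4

Step 1. [2*((-6*(4*x)) - 2) = -4] 2 out front; divide by 2, so div: (-6*(4*x)) - 2 = -2.
Step 2. [(-6*(4*x)) - 2 = -2] the outer -2 inverts by adding 2 ⇒ sub: -6*(4*x) = 0.
Step 3. [-6*(4*x) = 0] divide by the outer -6. So div: 4*x = 0.
Step 4. [4*x = 0] 4 out front; divide by 4, so div: x = 0.

Answer: x ∈ {0}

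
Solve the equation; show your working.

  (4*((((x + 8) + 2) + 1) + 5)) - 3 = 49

Step 1. [(4*((((x + 8) + 2) + 1) + 5)) - 3 = 49] 3 comes off first (add 3), so sub: 4*((((x + 8) + 2) + 1) + 5) = 52.
Step 2. [4*((((x + 8) + 2) + 1) + 5) = 52] 4·(inner) — divide through by 4. So div: (((x + 8) + 2) + 1) + 5 = 13.
Step 3. [(((x + 8) + 2) + 1) + 5 = 13] +5 is outermost — subtract 5 both sides ⇒ sub: ((x + 8) + 2) + 1 = 8.
Step 4. [((x + 8) + 2) + 1 = 8] 1 comes off first (subtract 1) ⇒ sub: (x + 8) + 2 = 7.
Step 5. [(x + 8) + 2 = 7] peel the +2: subtract 2 from each side, so sub: x + 8 = 5.
Step 6. [x + 8 = 5] 8 comes off first (subtract 8). So sub: x = -3.

Answer: x ∈ {-3}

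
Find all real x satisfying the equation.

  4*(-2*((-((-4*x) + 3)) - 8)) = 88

Step 1. [4*(-2*((-((-4*x) + 3)) - 8)) = 88] divide by the outer 4. So div: -2*((-((-4*x) + 3)) - 8) = 22.
Step 2. [-2*((-((-4*x) + 3)) - 8) = 22] -2 out front; divide by -2. So div: (-((-4*x) + 3)) - 8 = -11.
Step 3. [(-((-4*x) + 3)) - 8 = -11] the outer -8 inverts by adding 8, so sub: -((-4*x) + 3) = -3.
Step 4. [-((-4*x) + 3) = -3] flip signs both sides. So neg: (-4*x) + 3 = 3.
Step 5. [(-4*x) + 3 = 3] 3 comes off first (subtract 3), so sub: -4*x = 0.
Step 6. [-4*x = 0] -4 out front; divide by -4. So div: x = 0.

Answer: x ∈ {0}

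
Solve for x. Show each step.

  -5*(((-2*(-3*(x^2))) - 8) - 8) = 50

Step 1. [-5*(((-2*(-3*(x^2))) - 8) - 8) = 50] LHS = -5·(…); ÷-5 both sides, so div: ((-2*(-3*(x^2))) - 8) - 8 = -10.
Step 2. [((-2*(-3*(x^2))) - 8) - 8 = -10] the outer -8 inverts by adding 8, so sub: (-2*(-3*(x^2))) - 8 = -2.
Step 3. [(-2*(-3*(x^2))) - 8 = -2] -2 divides every term; factor it out. So factor: (-3*(x^2)) + 4 = 1.
Step 4. [(-3*(x^2)) + 4 = 1] the outer +4 inverts by subtracting 4 ⇒ sub: -3*(x^2) = -3.
Step 5. [-3*(x^2) = -3] -3 out front; divide by -3 ⇒ div: x^2 = 1.
Step 6. [x^2 = 1] √ both sides: 1 ≥ 0 gives two branches ⇒ sqrt: x = 1 or -1.

Answer: x ∈ {-1, 1}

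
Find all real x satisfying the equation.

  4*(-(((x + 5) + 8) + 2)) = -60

Step 1. [4*(-(((x + 5) + 8) + 2)) = -60] leading coefficient 4: divide by 4 ⇒ div: -(((x + 5) + 8) + 2) = -15.
Step 2. [-(((x + 5) + 8) + 2) = -15] leading − — multiply by −1. So neg: ((x + 5) + 8) + 2 = 15.
Step 3. [((x + 5) + 8) + 2 = 15] subtract 2: x sits inside (… + 2), so sub: (x + 5) + 8 = 13.
Step 4. [(x + 5) + 8 = 13] 8 comes off first (subtract 8) ⇒ sub: x + 5 = 5.
Step 5. [x + 5 = 5] 5 comes off first (subtract 5) ⇒ sub: x = 0.

Answer: x ∈ {0}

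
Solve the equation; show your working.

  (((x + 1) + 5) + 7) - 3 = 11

Step 1. [(((x + 1) + 5) + 7) - 3 = 11] the outer -3 inverts by adding 3, so sub: ((x + 1) + 5) + 7 = 14.
Step 2. [((x + 1) + 5) + 7 = 14] peel the +7: subtract 7 from each side, so sub: (x + 1) + 5 = 7.
Step 3. [(x + 1) + 5 = 7] subtract 5: x sits inside (… + 5), so sub: x + 1 = 2.
Step 4. [x + 1 = 2] subtract 1: x sits inside (… + 1), so sub: x = 1.

Answer: x ∈ {1}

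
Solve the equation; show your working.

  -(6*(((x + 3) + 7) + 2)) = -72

Step 1. [-(6*(((x + 3) + 7) + 2)) = -72] leading − — multiply by −1, so neg: 6*(((x + 3) + 7) + 2) = 72.
Step 2. [6*(((x + 3) + 7) + 2) = 72] divide by the outer 6. So div: ((x + 3) + 7) + 2 = 12.
Step 3. [((x + 3) + 7) + 2 = 12] 2 comes off first (subtract 2) ⇒ sub: (x + 3) + 7 = 10.
Step 4. [(x + 3) + 7 = 10] peel the +7: subtract 7 from each side, so sub: x + 3 = 3.
Step 5. [x + 3 = 3] subtract 3: x sits inside (… + 3) ⇒ sub: x = 0.

Answer: x ∈ {0}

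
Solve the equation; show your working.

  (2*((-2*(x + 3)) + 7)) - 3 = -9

Step 1. [(2*((-2*(x + 3)) + 7)) - 3 = -9] -3 is outermost — add 3 both sides. So sub: 2*((-2*(x + 3)) + 7) = -6.
Step 2. [2*((-2*(x + 3)) + 7) = -6] leading coefficient 2: divide by 2. So div: (-2*(x + 3)) + 7 = -3.
Step 3. [(-2*(x + 3)) + 7 = -3] the outer +7 inverts by subtracting 7, so sub: -2*(x + 3) = -10.
Step 4. [-2*(x + 3) = -10] -2·(inner) — divide through by -2 ⇒ div: x + 3 = 5.
Step 5. [x + 3 = 5] +3 is outermost — subtract 3 both sides ⇒ sub: x = 2.

Answer: x ∈ {2}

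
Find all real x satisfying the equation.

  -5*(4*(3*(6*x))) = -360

Step 1. [-5*(4*(3*(6*x))) = -360] -5 out front; divide by -5 ⇒ div: 4*(3*(6*x)) = 72.
Step 2. [4*(3*(6*x)) = 72] LHS = 4·(…); ÷4 both sides, so div: 3*(6*x) = 18.
Step 3. [3*(6*x) = 18] LHS = 3·(…); ÷3 both sides, so div: 6*x = 6.
Step 4. [6*x = 6] leading coefficient 6: divide by 6, so div: x = 1.

Answer: x ∈ {1}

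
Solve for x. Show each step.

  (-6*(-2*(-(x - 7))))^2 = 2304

Step 1. [(-6*(-2*(-(x - 7))))^2 = 2304] √ both sides: 2304 ≥ 0 gives two branches. So sqrt: -6*(-2*(-(x - 7))) = 48 or -48.
Step 2. [-6*(-2*(-(x - 7))) = 48 or -48] leading coefficient -6: divide by -6. So div: -2*(-(x - 7)) = -8 or 8.
Step 3. [-2*(-(x - 7)) = -8 or 8] divide by the outer -2 ⇒ div: -(x - 7) = 4 or -4.
Step 4. [-(x - 7) = 4 or -4] LHS negated; negate both sides, so neg: x - 7 = -4 or 4.
Step 5. [x - 7 = -4 or 4] -7 is outermost — add 7 both sides. So sub: x = 3 or 11.

Answer: x ∈ {3, 11}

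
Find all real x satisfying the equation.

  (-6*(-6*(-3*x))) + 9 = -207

Step 1. [(-6*(-6*(-3*x))) + 9 = -207] subtract 9: x sits inside (… + 9) ⇒ sub: -6*(-6*(-3*x)) = -216.
Step 2. [-6*(-6*(-3*x)) = -216] leading coefficient -6: divide by -6 ⇒ div: -6*(-3*x) = 36.
Step 3. [-6*(-3*x) = 36] -6 out front; divide by -6, so div: -3*x = -6.
Step 4. [-3*x = -6] -3·(inner) — divide through by -3 ⇒ div: x = 2.

Answer: x ∈ {2}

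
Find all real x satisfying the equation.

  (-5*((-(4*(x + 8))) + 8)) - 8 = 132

Step 1. [(-5*((-(4*(x + 8))) + 8)) - 8 = 132] add 8: x sits inside (… - 8). So sub: -5*((-(4*(x + 8))) + 8) = 140.
Step 2. [-5*((-(4*(x + 8))) + 8) = 140] LHS = -5·(…); ÷-5 both sides ⇒ div: (-(4*(x + 8))) + 8 = -28.
Step 3. [(-(4*(x + 8))) + 8 = -28] +8 is outermost — subtract 8 both sides ⇒ sub: -(4*(x + 8)) = -36.
Step 4. [-(4*(x + 8)) = -36] leading − — multiply by −1 ⇒ neg: 4*(x + 8) = 36.
Step 5. [4*(x + 8) = 36] 4·(inner) — divide through by 4. So div: x + 8 = 9.
Step 6. [x + 8 = 9] peel the +8: subtract 8 from each side ⇒ sub: x = 1.

Answer: x ∈ {1}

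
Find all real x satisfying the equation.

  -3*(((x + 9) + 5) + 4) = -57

Step 1. [-3*(((x + 9) + 5) + 4) = -57] divide by the outer -3, so div: ((x + 9) + 5) + 4 = 19.
Step 2. [((x + 9) + 5) + 4 = 19] subtract 4: x sits inside (… + 4). So sub: (x + 9) + 5 = 15.
Step 3. [(x + 9) + 5 = 15] +5 is outermost — subtract 5 both sides ⇒ sub: x + 9 = 10.
Step 4. [x + 9 = 10] the outer +9 inverts by subtracting 9 ⇒ sub: x = 1.

Answer: x ∈ {1}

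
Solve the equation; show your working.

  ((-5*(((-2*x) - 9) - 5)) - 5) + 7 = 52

Step 1. [((-5*(((-2*x) - 9) - 5)) - 5) + 7 = 52] subtract 7: x sits inside (… + 7) ⇒ sub: (-5*(((-2*x) - 9) - 5)) - 5 = 45.
Step 2. [(-5*(((-2*x) - 9) - 5)) - 5 = 45] -5 divides every term; factor it out ⇒ factor: (((-2*x) - 9) - 5) + 1 = -9.
Step 3. [(((-2*x) - 9) - 5) + 1 = -9] the outer +1 inverts by subtracting 1. So sub: ((-2*x) - 9) - 5 = -10.
Step 4. [((-2*x) - 9) - 5 = -10] the outer -5 inverts by adding 5 ⇒ sub: (-2*x) - 9 = -5.
Step 5. [(-2*x) - 9 = -5] -9 is outermost — add 9 both sides ⇒ sub: -2*x = 4.
Step 6. [-2*x = 4] -2·(inner) — divide through by -2. So div: x = -2.

Answer: x ∈ {-2}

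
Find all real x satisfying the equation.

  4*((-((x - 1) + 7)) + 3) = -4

Step 1. [4*((-((x - 1) + 7)) + 3) = -4] divide by the outer 4. So div: (-((x - 1) + 7)) + 3 = -1.
Step 2. [(-((x - 1) + 7)) + 3 = -1] the outer +3 inverts by subtracting 3 ⇒ sub: -((x - 1) + 7) = -4.
Step 3. [-((x - 1) + 7) = -4] flip signs both sides ⇒ neg: (x - 1) + 7 = 4.
Step 4. [(x - 1) + 7 = 4] +7 is outermost — subtract 7 both sides ⇒ sub: x - 1 = -3.
Step 5. [x - 1 = -3] -1 is outermost — add 1 both sides. So sub: x = -2.

Answer: x ∈ {-2}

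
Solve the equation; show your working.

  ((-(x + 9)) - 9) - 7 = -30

Step 1. [((-(x + 9)) - 9) - 7 = -30] the outer -7 inverts by adding 7 ⇒ sub: (-(x + 9)) - 9 = -23.
Step 2. [(-(x + 9)) - 9 = -23] -9 is outermost — add 9 both sides ⇒ sub: -(x + 9) = -14.
Step 3. [-(x + 9) = -14] LHS negated; negate both sides ⇒ neg: x + 9 = 14.
Step 4. [x + 9 = 14] the outer +9 inverts by subtracting 9 ⇒ sub: x = 5.

Answer: x ∈ {5}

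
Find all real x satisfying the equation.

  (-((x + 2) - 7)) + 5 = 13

Step 1. [(-((x + 2) - 7)) + 5 = 13] +5 is outermost — subtract 5 both sides. So sub: -((x + 2) - 7) = 8.
Step 2. [-((x + 2) - 7) = 8] leading − — multiply by −1. So neg: (x + 2) - 7 = -8.
Step 3. [(x + 2) - 7 = -8] add 7: x sits inside (… - 7), so sub: x + 2 = -1.
Step 4. [x + 2 = -1] +2 is outermost — subtract 2 both sides ⇒ sub: x = -3.

Answer: x ∈ {-3}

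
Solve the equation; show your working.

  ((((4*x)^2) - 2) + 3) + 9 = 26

Step 1. [((((4*x)^2) - 2) + 3) + 9 = 26] peel the +9: subtract 9 from each side ⇒ sub: (((4*x)^2) - 2) + 3 = 17.
Step 2. [(((4*x)^2) - 2) + 3 = 17] subtract 3: x sits inside (… + 3), so sub: ((4*x)^2) - 2 = 14.
Step 3. [((4*x)^2) - 2 = 14] 2 comes off first (add 2). So sub: (4*x)^2 = 16.
Step 4. [(4*x)^2 = 16] 16 ≥ 0, LHS is (·)² — take ±√, so sqrt: 4*x = 4 or -4.
Step 5. [4*x = 4 or -4] 4·(inner) — divide through by 4, so div: x = 1 or -1.

Answer: x ∈ {-1, 1}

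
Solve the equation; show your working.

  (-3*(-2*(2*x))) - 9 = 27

Step 1. [(-3*(-2*(2*x))) - 9 = 27] the outer -9 inverts by adding 9, so sub: -3*(-2*(2*x)) = 36.
Step 2. [-3*(-2*(2*x)) = 36] leading coefficient -3: divide by -3. So div: -2*(2*x) = -12.
Step 3. [-2*(2*x) = -12] -2·(inner) — divide through by -2. So div: 2*x = 6.
Step 4. [2*x = 6] 2 out front; divide by 2 ⇒ div: x = 3.

Answer: x ∈ {3}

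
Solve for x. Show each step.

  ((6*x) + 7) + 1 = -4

Step 1. [((6*x) + 7) + 1 = -4] subtract 1: x sits inside (… + 1). So sub: (6*x) + 7 = -5.
Step 2. [(6*x) + 7 = -5] +7 is outermost — subtract 7 both sides. So sub: 6*x = -12.
Step 3. [6*x = -12] 6·(inner) — divide through by 6 ⇒ div: x = -2.

Answer: x ∈ {-2}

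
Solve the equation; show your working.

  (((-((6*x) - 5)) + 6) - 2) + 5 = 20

Step 1. [(((-((6*x) - 5)) + 6) - 2) + 5 = 20] peel the +5: subtract 5 from each side. So sub: ((-((6*x) - 5)) + 6) - 2 = 15.
Step 2. [((-((6*x) - 5)) + 6) - 2 = 15] add 2: x sits inside (… - 2). So sub: (-((6*x) - 5)) + 6 = 17.
Step 3. [(-((6*x) - 5)) + 6 = 17] peel the +6: subtract 6 from each side. So sub: -((6*x) - 5) = 11.
Step 4. [-((6*x) - 5) = 11] leading − — multiply by −1. So neg: (6*x) - 5 = -11.
Step 5. [(6*x) - 5 = -11] peel the -5: add 5 from each side, so sub: 6*x = -6.
Step 6. [6*x = -6] 6 out front; divide by 6, so div: x = -1.

Answer: x ∈ {-1}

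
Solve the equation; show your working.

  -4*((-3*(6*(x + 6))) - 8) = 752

Step 1. [-4*((-3*(6*(x + 6))) - 8) = 752] divide by the outer -4. So div: (-3*(6*(x + 6))) - 8 = -188.
Step 2. [(-3*(6*(x + 6))) - 8 = -188] peel the -8: add 8 from each side. So sub: -3*(6*(x + 6)) = -180.
Step 3. [-3*(6*(x + 6)) = -180] leading coefficient -3: divide by -3. So div: 6*(x + 6) = 60.
Step 4. [6*(x + 6) = 60] leading coefficient 6: divide by 6, so div: x + 6 = 10.
Step 5. [x + 6 = 10] 6 comes off first (subtract 6), so sub: x = 4.

Answer: x ∈ {4}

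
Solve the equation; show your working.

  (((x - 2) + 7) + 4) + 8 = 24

Step 1. [(((x - 2) + 7) + 4) + 8 = 24] +8 is outermost — subtract 8 both sides, so sub: ((x - 2) + 7) + 4 = 16.
Step 2. [((x - 2) + 7) + 4 = 16] the outer +4 inverts by subtracting 4 ⇒ sub: (x - 2) + 7 = 12.
Step 3. [(x - 2) + 7 = 12] peel the +7: subtract 7 from each side, so sub: x - 2 = 5.
Step 4. [x - 2 = 5] peel the -2: add 2 from each side ⇒ sub: x = 7.

Answer: x ∈ {7}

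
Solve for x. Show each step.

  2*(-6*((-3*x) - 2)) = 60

Step 1. [2*(-6*((-3*x) - 2)) = 60] divide by the outer 2, so div: -6*((-3*x) - 2) = 30.
Step 2. [-6*((-3*x) - 2) = 30] divide by the outer -6 ⇒ div: (-3*x) - 2 = -5.
Step 3. [(-3*x) - 2 = -5] add 2: x sits inside (… - 2) ⇒ sub: -3*x = -3.
Step 4. [-3*x = -3] LHS = -3·(…); ÷-3 both sides ⇒ div: x = 1.

Answer: x ∈ {1}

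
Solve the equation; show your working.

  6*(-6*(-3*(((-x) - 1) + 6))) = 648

Step 1. [6*(-6*(-3*(((-x) - 1) + 6))) = 648] LHS = 6·(…); ÷6 both sides ⇒ div: -6*(-3*(((-x) - 1) + 6)) = 108.
Step 2. [-6*(-3*(((-x) - 1) + 6)) = 108] divide by the outer -6. So div: -3*(((-x) - 1) + 6) = -18.
Step 3. [-3*(((-x) - 1) + 6) = -18] divide by the outer -3, so div: ((-x) - 1) + 6 = 6.
Step 4. [((-x) - 1) + 6 = 6] 6 comes off first (subtract 6) ⇒ sub: (-x) - 1 = 0.
Step 5. [(-x) - 1 = 0] 1 comes off first (add 1) ⇒ sub: -x = 1.
Step 6. [-x = 1] flip signs both sides ⇒ neg: x = -1.

Answer: x ∈ {-1}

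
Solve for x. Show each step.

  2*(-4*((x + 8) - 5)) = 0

Step 1. [2*(-4*((x + 8) - 5)) = 0] 2·(inner) — divide through by 2. So div: -4*((x + 8) - 5) = 0.
Step 2. [-4*((x + 8) - 5) = 0] -4 out front; divide by -4, so div: (x + 8) - 5 = 0.
Step 3. [(x + 8) - 5 = 0] 5 comes off first (add 5). So sub: x + 8 = 5.
Step 4. [x + 8 = 5] 8 comes off first (subtract 8) ⇒ sub: x = -3.

Answer: x ∈ {-3}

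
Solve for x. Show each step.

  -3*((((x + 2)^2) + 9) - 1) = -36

Step 1. [-3*((((x + 2)^2) + 9) - 1) = -36] -3 out front; divide by -3 ⇒ div: (((x + 2)^2) + 9) - 1 = 12.
Step 2. [(((x + 2)^2) + 9) - 1 = 12] the outer -1 inverts by adding 1, so sub: ((x + 2)^2) + 9 = 13.
Step 3. [((x + 2)^2) + 9 = 13] subtract 9: x sits inside (… + 9) ⇒ sub: (x + 2)^2 = 4.
Step 4. [(x + 2)^2 = 4] √ both sides: 4 ≥ 0 gives two branches. So sqrt: x + 2 = 2 or -2.
Step 5. [x + 2 = 2 or -2] 2 comes off first (subtract 2), so sub: x = 0 or -4.

Answer: x ∈ {-4, 0}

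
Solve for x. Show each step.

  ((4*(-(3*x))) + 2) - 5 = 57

Step 1. [((4*(-(3*x))) + 2) - 5 = 57] 5 comes off first (add 5) ⇒ sub: (4*(-(3*x))) + 2 = 62.
Step 2. [(4*(-(3*x))) + 2 = 62] the outer +2 inverts by subtracting 2. So sub: 4*(-(3*x)) = 60.
Step 3. [4*(-(3*x)) = 60] leading coefficient 4: divide by 4, so div: -(3*x) = 15.
Step 4. [-(3*x) = 15] leading − — multiply by −1 ⇒ neg: 3*x = -15.
Step 5. [3*x = -15] divide by the outer 3 ⇒ div: x = -5.

Answer: x ∈ {-5}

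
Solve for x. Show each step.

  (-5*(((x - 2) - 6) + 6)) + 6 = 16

Step 1. [(-5*(((x - 2) - 6) + 6)) + 6 = 16] +6 is outermost — subtract 6 both sides, so sub: -5*(((x - 2) - 6) + 6) = 10.
Step 2. [-5*(((x - 2) - 6) + 6) = 10] -5·(inner) — divide through by -5, so div: ((x - 2) - 6) + 6 = -2.
Step 3. [((x - 2) - 6) + 6 = -2] the outer +6 inverts by subtracting 6. So sub: (x - 2) - 6 = -8.
Step 4. [(x - 2) - 6 = -8] the outer -6 inverts by adding 6 ⇒ sub: x - 2 = -2.
Step 5. [x - 2 = -2] peel the -2: add 2 from each side, so sub: x = 0.

Answer: x ∈ {0}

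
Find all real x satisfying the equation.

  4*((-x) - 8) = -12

Step 1. [4*((-x) - 8) = -12] LHS = 4·(…); ÷4 both sides, so div: (-x) - 8 = -3.
Step 2. [(-x) - 8 = -3] the outer -8 inverts by adding 8, so sub: -x = 5.
Step 3. [-x = 5] LHS negated; negate both sides ⇒ neg: x = -5.

Answer: x ∈ {-5}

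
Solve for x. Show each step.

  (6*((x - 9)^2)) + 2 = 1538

Step 1. [(6*((x - 9)^2)) + 2 = 1538] +2 is outermost — subtract 2 both sides ⇒ sub: 6*((x - 9)^2) = 1536.
Step 2. [6*((x - 9)^2) = 1536] leading coefficient 6: divide by 6, so div: (x - 9)^2 = 256.
Step 3. [(x - 9)^2 = 256] 256 ≥ 0, LHS is (·)² — take ±√. So sqrt: x - 9 = 16 or -16.
Step 4. [x - 9 = 16 or -16] peel the -9: add 9 from each side. So sub: x = 25 or -7.

Answer: x ∈ {-7, 25}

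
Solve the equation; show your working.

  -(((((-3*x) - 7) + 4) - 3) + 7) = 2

Step 1. [-(((((-3*x) - 7) + 4) - 3) + 7) = 2] flip signs both sides ⇒ neg: ((((-3*x) - 7) + 4) - 3) + 7 = -2.
Step 2. [((((-3*x) - 7) + 4) - 3) + 7 = -2] the outer +7 inverts by subtracting 7. So sub: (((-3*x) - 7) + 4) - 3 = -9.
Step 3. [(((-3*x) - 7) + 4) - 3 = -9] 3 comes off first (add 3), so sub: ((-3*x) - 7) + 4 = -6.
Step 4. [((-3*x) - 7) + 4 = -6] +4 is outermost — subtract 4 both sides. So sub: (-3*x) - 7 = -10.
Step 5. [(-3*x) - 7 = -10] the outer -7 inverts by adding 7. So sub: -3*x = -3.
Step 6. [-3*x = -3] LHS = -3·(…); ÷-3 both sides ⇒ div: x = 1.

Answer: x ∈ {1}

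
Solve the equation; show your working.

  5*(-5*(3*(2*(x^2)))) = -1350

Step 1. [5*(-5*(3*(2*(x^2)))) = -1350] LHS = 5·(…); ÷5 both sides, so div: -5*(3*(2*(x^2))) = -270.
Step 2. [-5*(3*(2*(x^2))) = -270] leading coefficient -5: divide by -5, so div: 3*(2*(x^2)) = 54.
Step 3. [3*(2*(x^2)) = 54] 3 out front; divide by 3 ⇒ div: 2*(x^2) = 18.
Step 4. [2*(x^2) = 18] 2 out front; divide by 2, so div: x^2 = 9.
Step 5. [x^2 = 9] LHS squared, RHS 9 ≥ 0: apply √ (±). So sqrt: x = 3 or -3.

Answer: x ∈ {-3, 3}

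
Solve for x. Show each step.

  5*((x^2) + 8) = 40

Step 1. [5*((x^2) + 8) = 40] LHS = 5·(…); ÷5 both sides. So div: (x^2) + 8 = 8.
Step 2. [(x^2) + 8 = 8] peel the +8: subtract 8 from each side. So sub: x^2 = 0.
Step 3. [x^2 = 0] LHS squared, RHS 0 ≥ 0: apply √ (±). So sqrt: x = 0.

Answer: x ∈ {0}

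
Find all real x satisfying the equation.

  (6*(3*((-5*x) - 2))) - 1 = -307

Step 1. [(6*(3*((-5*x) - 2))) - 1 = -307] 1 comes off first (add 1). So sub: 6*(3*((-5*x) - 2)) = -306.
Step 2. [6*(3*((-5*x) - 2)) = -306] divide by the outer 6. So div: 3*((-5*x) - 2) = -51.
Step 3. [3*((-5*x) - 2) = -51] divide by the outer 3 ⇒ div: (-5*x) - 2 = -17.
Step 4. [(-5*x) - 2 = -17] peel the -2: add 2 from each side. So sub: -5*x = -15.
Step 5. [-5*x = -15] LHS = -5·(…); ÷-5 both sides. So div: x = 3.

Answer: x ∈ {3}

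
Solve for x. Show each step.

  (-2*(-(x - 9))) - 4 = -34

Step 1. [(-2*(-(x - 9))) - 4 = -34] add 4: x sits inside (… - 4). So sub: -2*(-(x - 9)) = -30.
Step 2. [-2*(-(x - 9)) = -30] -2·(inner) — divide through by -2. So div: -(x - 9) = 15.
Step 3. [-(x - 9) = 15] LHS negated; negate both sides ⇒ neg: x - 9 = -15.
Step 4. [x - 9 = -15] peel the -9: add 9 from each side ⇒ sub: x = -6.

Answer: x ∈ {-6}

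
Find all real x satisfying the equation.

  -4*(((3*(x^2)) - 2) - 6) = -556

Step 1. [-4*(((3*(x^2)) - 2) - 6) = -556] -4·(inner) — divide through by -4 ⇒ div: ((3*(x^2)) - 2) - 6 = 139.
Step 2. [((3*(x^2)) - 2) - 6 = 139] 6 comes off first (add 6) ⇒ sub: (3*(x^2)) - 2 = 145.
Step 3. [(3*(x^2)) - 2 = 145] 2 comes off first (add 2) ⇒ sub: 3*(x^2) = 147.
Step 4. [3*(x^2) = 147] leading coefficient 3: divide by 3 ⇒ div: x^2 = 49.
Step 5. [x^2 = 49] LHS squared, RHS 49 ≥ 0: apply √ (±), so sqrt: x = 7 or -7.

Answer: x ∈ {-7, 7}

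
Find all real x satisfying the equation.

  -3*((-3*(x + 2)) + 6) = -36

Step 1. [-3*((-3*(x + 2)) + 6) = -36] divide by the outer -3, so div: (-3*(x + 2)) + 6 = 12.
Step 2. [(-3*(x + 2)) + 6 = 12] common factor -3 (LHS and 12) — divide through ⇒ factor: (x + 2) - 2 = -4.
Step 3. [(x + 2) - 2 = -4] the outer -2 inverts by adding 2. So sub: x + 2 = -2.
Step 4. [x + 2 = -2] 2 comes off first (subtract 2) ⇒ sub: x = -4.

Answer: x ∈ {-4}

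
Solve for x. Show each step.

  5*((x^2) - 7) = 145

Step 1. [5*((x^2) - 7) = 145] leading coefficient 5: divide by 5. So div: (x^2) - 7 = 29.
Step 2. [(x^2) - 7 = 29] the outer -7 inverts by adding 7 ⇒ sub: x^2 = 36.
Step 3. [x^2 = 36] 36 ≥ 0, LHS is (·)² — take ±√ ⇒ sqrt: x = 6 or -6.

Answer: x ∈ {-6, 6}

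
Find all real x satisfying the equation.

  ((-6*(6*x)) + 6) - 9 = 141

Step 1. [((-6*(6*x)) + 6) - 9 = 141] add 9: x sits inside (… - 9). So sub: (-6*(6*x)) + 6 = 150.
Step 2. [(-6*(6*x)) + 6 = 150] peel the +6: subtract 6 from each side ⇒ sub: -6*(6*x) = 144.
Step 3. [-6*(6*x) = 144] divide by the outer -6. So div: 6*x = -24.
Step 4. [6*x = -24] divide by the outer 6. So div: x = -4.

Answer: x ∈ {-4}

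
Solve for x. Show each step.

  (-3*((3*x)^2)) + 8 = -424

Step 1. [(-3*((3*x)^2)) + 8 = -424] 8 comes off first (subtract 8), so sub: -3*((3*x)^2) = -432.
Step 2. [-3*((3*x)^2) = -432] divide by the outer -3. So div: (3*x)^2 = 144.
Step 3. [(3*x)^2 = 144] 144 ≥ 0, LHS is (·)² — take ±√, so sqrt: 3*x = 12 or -12.
Step 4. [3*x = 12 or -12] leading coefficient 3: divide by 3, so div: x = 4 or -4.

Answer: x ∈ {-4, 4}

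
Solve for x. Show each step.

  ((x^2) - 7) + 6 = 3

Step 1. [((x^2) - 7) + 6 = 3] the outer +6 inverts by subtracting 6. So sub: (x^2) - 7 = -3.
Step 2. [(x^2) - 7 = -3] add 7: x sits inside (… - 7) ⇒ sub: x^2 = 4.
Step 3. [x^2 = 4] √ both sides: 4 ≥ 0 gives two branches ⇒ sqrt: x = 2 or -2.

Answer: x ∈ {-2, 2}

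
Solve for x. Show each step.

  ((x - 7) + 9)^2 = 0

Step 1. [((x - 7) + 9)^2 = 0] 0 ≥ 0, LHS is (·)² — take ±√, so sqrt: (x - 7) + 9 = 0.
Step 2. [(x - 7) + 9 = 0] +9 is outermost — subtract 9 both sides, so sub: x - 7 = -9.
Step 3. [x - 7 = -9] -7 is outermost — add 7 both sides ⇒ sub: x = -2.

Answer: x ∈ {-2}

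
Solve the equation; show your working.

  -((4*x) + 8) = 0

Step 1. [-((4*x) + 8) = 0] leading − — multiply by −1 ⇒ neg: (4*x) + 8 = 0.
Step 2. [(4*x) + 8 = 0] common factor 4 (LHS and 0) — divide through ⇒ factor: x + 2 = 0.
Step 3. [x + 2 = 0] 2 comes off first (subtract 2), so sub: x = -2.

Answer: x ∈ {-2}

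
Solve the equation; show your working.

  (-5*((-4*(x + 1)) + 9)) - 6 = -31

Step 1. [(-5*((-4*(x + 1)) + 9)) - 6 = -31] peel the -6: add 6 from each side, so sub: -5*((-4*(x + 1)) + 9) = -25.
Step 2. [-5*((-4*(x + 1)) + 9) = -25] -5 out front; divide by -5, so div: (-4*(x + 1)) + 9 = 5.
Step 3. [(-4*(x + 1)) + 9 = 5] +9 is outermost — subtract 9 both sides. So sub: -4*(x + 1) = -4.
Step 4. [-4*(x + 1) = -4] leading coefficient -4: divide by -4 ⇒ div: x + 1 = 1.
Step 5. [x + 1 = 1] 1 comes off first (subtract 1). So sub: x = 0.

Answer: x ∈ {0}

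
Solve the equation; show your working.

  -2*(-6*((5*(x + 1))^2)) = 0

Step 1. [-2*(-6*((5*(x + 1))^2)) = 0] -2 out front; divide by -2, so div: -6*((5*(x + 1))^2) = 0.
Step 2. [-6*((5*(x + 1))^2) = 0] -6·(inner) — divide through by -6 ⇒ div: (5*(x + 1))^2 = 0.
Step 3. [(5*(x + 1))^2 = 0] LHS squared, RHS 0 ≥ 0: apply √ (±) ⇒ sqrt: 5*(x + 1) = 0.
Step 4. [5*(x + 1) = 0] 5 out front; divide by 5, so div: x + 1 = 0.
Step 5. [x + 1 = 0] peel the +1: subtract 1 from each side, so sub: x = -1.

Answer: x ∈ {-1}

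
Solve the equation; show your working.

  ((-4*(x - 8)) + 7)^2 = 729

Step 1. [((-4*(x - 8)) + 7)^2 = 729] 729 ≥ 0, LHS is (·)² — take ±√, so sqrt: (-4*(x - 8)) + 7 = 27 or -27.
Step 2. [(-4*(x - 8)) + 7 = 27 or -27] +7 is outermost — subtract 7 both sides, so sub: -4*(x - 8) = 20 or -34.
Step 3. [-4*(x - 8) = 20 or -34] -4 out front; divide by -4. So div: x - 8 = -5 or 17/2.
Step 4. [x - 8 = -5 or 17/2] the outer -8 inverts by adding 8. So sub: x = 3 or 33/2.

Answer: x ∈ {3, 33/2}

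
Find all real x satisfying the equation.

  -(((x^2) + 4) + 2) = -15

Step 1. [-(((x^2) + 4) + 2) = -15] flip signs both sides ⇒ neg: ((x^2) + 4) + 2 = 15.
Step 2. [((x^2) + 4) + 2 = 15] 2 comes off first (subtract 2). So sub: (x^2) + 4 = 13.
Step 3. [(x^2) + 4 = 13] the outer +4 inverts by subtracting 4, so sub: x^2 = 9.
Step 4. [x^2 = 9] LHS squared, RHS 9 ≥ 0: apply √ (±), so sqrt: x = 3 or -3.

Answer: x ∈ {-3, 3}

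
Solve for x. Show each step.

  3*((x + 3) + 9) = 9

Step 1. [3*((x + 3) + 9) = 9] divide by the outer 3 ⇒ div: (x + 3) + 9 = 3.
Step 2. [(x + 3) + 9 = 3] peel the +9: subtract 9 from each side ⇒ sub: x + 3 = -6.
Step 3. [x + 3 = -6] +3 is outermost — subtract 3 both sides, so sub: x = -9.

Answer: x ∈ {-9}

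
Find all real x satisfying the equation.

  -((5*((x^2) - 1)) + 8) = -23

Step 1. [-((5*((x^2) - 1)) + 8) = -23] LHS negated; negate both sides. So neg: (5*((x^2) - 1)) + 8 = 23.
Step 2. [(5*((x^2) - 1)) + 8 = 23] subtract 8: x sits inside (… + 8). So sub: 5*((x^2) - 1) = 15.
Step 3. [5*((x^2) - 1) = 15] 5 out front; divide by 5. So div: (x^2) - 1 = 3.
Step 4. [(x^2) - 1 = 3] 1 comes off first (add 1). So sub: x^2 = 4.
Step 5. [x^2 = 4] √ both sides: 4 ≥ 0 gives two branches. So sqrt: x = 2 or -2.

Answer: x ∈ {-2, 2}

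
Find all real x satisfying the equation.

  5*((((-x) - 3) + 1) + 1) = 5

Step 1. [5*((((-x) - 3) + 1) + 1) = 5] 5·(inner) — divide through by 5. So div: (((-x) - 3) + 1) + 1 = 1.
Step 2. [(((-x) - 3) + 1) + 1 = 1] the outer +1 inverts by subtracting 1. So sub: ((-x) - 3) + 1 = 0.
Step 3. [((-x) - 3) + 1 = 0] +1 is outermost — subtract 1 both sides ⇒ sub: (-x) - 3 = -1.
Step 4. [(-x) - 3 = -1] add 3: x sits inside (… - 3), so sub: -x = 2.
Step 5. [-x = 2] LHS negated; negate both sides. So neg: x = -2.

Answer: x ∈ {-2}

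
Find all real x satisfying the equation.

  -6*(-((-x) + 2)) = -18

Step 1. [-6*(-((-x) + 2)) = -18] -6 out front; divide by -6. So div: -((-x) + 2) = 3.
Step 2. [-((-x) + 2) = 3] flip signs both sides, so neg: (-x) + 2 = -3.
Step 3. [(-x) + 2 = -3] peel the +2: subtract 2 from each side ⇒ sub: -x = -5.
Step 4. [-x = -5] LHS negated; negate both sides. So neg: x = 5.

Answer: x ∈ {5}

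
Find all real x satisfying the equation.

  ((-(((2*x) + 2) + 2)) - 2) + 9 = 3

Step 1. [((-(((2*x) + 2) + 2)) - 2) + 9 = 3] the outer +9 inverts by subtracting 9. So sub: (-(((2*x) + 2) + 2)) - 2 = -6.
Step 2. [(-(((2*x) + 2) + 2)) - 2 = -6] peel the -2: add 2 from each side, so sub: -(((2*x) + 2) + 2) = -4.
Step 3. [-(((2*x) + 2) + 2) = -4] leading − — multiply by −1, so neg: ((2*x) + 2) + 2 = 4.
Step 4. [((2*x) + 2) + 2 = 4] subtract 2: x sits inside (… + 2) ⇒ sub: (2*x) + 2 = 2.
Step 5. [(2*x) + 2 = 2] common factor 2 (LHS and 2) — divide through, so factor: x + 1 = 1.
Step 6. [x + 1 = 1] 1 comes off first (subtract 1), so sub: x = 0.

Answer: x ∈ {0}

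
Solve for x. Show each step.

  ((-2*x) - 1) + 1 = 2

Step 1. [((-2*x) - 1) + 1 = 2] 1 comes off first (subtract 1) ⇒ sub: (-2*x) - 1 = 1.
Step 2. [(-2*x) - 1 = 1] add 1: x sits inside (… - 1), so sub: -2*x = 2.
Step 3. [-2*x = 2] -2·(inner) — divide through by -2, so div: x = -1.

Answer: x ∈ {-1}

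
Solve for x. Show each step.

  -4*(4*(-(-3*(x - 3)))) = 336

Step 1. [-4*(4*(-(-3*(x - 3)))) = 336] -4 out front; divide by -4. So div: 4*(-(-3*(x - 3))) = -84.
Step 2. [4*(-(-3*(x - 3))) = -84] 4·(inner) — divide through by 4. So div: -(-3*(x - 3)) = -21.
Step 3. [-(-3*(x - 3)) = -21] leading − — multiply by −1 ⇒ neg: -3*(x - 3) = 21.
Step 4. [-3*(x - 3) = 21] -3·(inner) — divide through by -3 ⇒ div: x - 3 = -7.
Step 5. [x - 3 = -7] add 3: x sits inside (… - 3), so sub: x = -4.

Answer: x ∈ {-4}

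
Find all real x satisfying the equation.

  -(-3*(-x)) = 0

Step 1. [-(-3*(-x)) = 0] flip signs both sides ⇒ neg: -3*(-x) = 0.
Step 2. [-3*(-x) = 0] -3·(inner) — divide through by -3 ⇒ div: -x = 0.
Step 3. [-x = 0] leading − — multiply by −1. So neg: x = 0.

Answer: x ∈ {0}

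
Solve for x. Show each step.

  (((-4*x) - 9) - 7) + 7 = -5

Step 1. [(((-4*x) - 9) - 7) + 7 = -5] +7 is outermost — subtract 7 both sides. So sub: ((-4*x) - 9) - 7 = -12.
Step 2. [((-4*x) - 9) - 7 = -12] the outer -7 inverts by adding 7 ⇒ sub: (-4*x) - 9 = -5.
Step 3. [(-4*x) - 9 = -5] 9 comes off first (add 9). So sub: -4*x = 4.
Step 4. [-4*x = 4] divide by the outer -4 ⇒ div: x = -1.

Answer: x ∈ {-1}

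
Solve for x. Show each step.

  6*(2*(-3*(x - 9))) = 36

Step 1. [6*(2*(-3*(x - 9))) = 36] 6·(inner) — divide through by 6 ⇒ div: 2*(-3*(x - 9)) = 6.
Step 2. [2*(-3*(x - 9)) = 6] leading coefficient 2: divide by 2 ⇒ div: -3*(x - 9) = 3.
Step 3. [-3*(x - 9) = 3] divide by the outer -3, so div: x - 9 = -1.
Step 4. [x - 9 = -1] 9 comes off first (add 9). So sub: x = 8.

Answer: x ∈ {8}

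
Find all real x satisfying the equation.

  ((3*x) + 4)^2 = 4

Step 1. [((3*x) + 4)^2 = 4] LHS squared, RHS 4 ≥ 0: apply √ (±). So sqrt: (3*x) + 4 = 2 or -2.
Step 2. [(3*x) + 4 = 2 or -2] 4 comes off first (subtract 4). So sub: 3*x = -2 or -6.
Step 3. [3*x = -2 or -6] divide by the outer 3. So div: x = -2/3 or -2.

Answer: x ∈ {-2, -2/3}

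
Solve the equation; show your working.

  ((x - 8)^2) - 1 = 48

Step 1. [((x - 8)^2) - 1 = 48] -1 is outermost — add 1 both sides ⇒ sub: (x - 8)^2 = 49.
Step 2. [(x - 8)^2 = 49] LHS squared, RHS 49 ≥ 0: apply √ (±), so sqrt: x - 8 = 7 or -7.
Step 3. [x - 8 = 7 or -7] the outer -8 inverts by adding 8. So sub: x = 15 or 1.

Answer: x ∈ {1, 15}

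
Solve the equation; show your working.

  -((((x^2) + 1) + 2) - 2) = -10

Step 1. [-((((x^2) + 1) + 2) - 2) = -10] flip signs both sides. So neg: (((x^2) + 1) + 2) - 2 = 10.
Step 2. [(((x^2) + 1) + 2) - 2 = 10] peel the -2: add 2 from each side. So sub: ((x^2) + 1) + 2 = 12.
Step 3. [((x^2) + 1) + 2 = 12] the outer +2 inverts by subtracting 2 ⇒ sub: (x^2) + 1 = 10.
Step 4. [(x^2) + 1 = 10] 1 comes off first (subtract 1), so sub: x^2 = 9.
Step 5. [x^2 = 9] LHS squared, RHS 9 ≥ 0: apply √ (±) ⇒ sqrt: x = 3 or -3.

Answer: x ∈ {-3, 3}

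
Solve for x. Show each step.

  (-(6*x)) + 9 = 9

Step 1. [(-(6*x)) + 9 = 9] subtract 9: x sits inside (… + 9), so sub: -(6*x) = 0.
Step 2. [-(6*x) = 0] flip signs both sides, so neg: 6*x = 0.
Step 3. [6*x = 0] divide by the outer 6 ⇒ div: x = 0.

Answer: x ∈ {0}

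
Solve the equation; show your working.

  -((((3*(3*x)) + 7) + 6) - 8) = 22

Step 1. [-((((3*(3*x)) + 7) + 6) - 8) = 22] leading − — multiply by −1 ⇒ neg: (((3*(3*x)) + 7) + 6) - 8 = -22.
Step 2. [(((3*(3*x)) + 7) + 6) - 8 = -22] peel the -8: add 8 from each side ⇒ sub: ((3*(3*x)) + 7) + 6 = -14.
Step 3. [((3*(3*x)) + 7) + 6 = -14] the outer +6 inverts by subtracting 6, so sub: (3*(3*x)) + 7 = -20.
Step 4. [(3*(3*x)) + 7 = -20] the outer +7 inverts by subtracting 7. So sub: 3*(3*x) = -27.
Step 5. [3*(3*x) = -27] 3 out front; divide by 3 ⇒ div: 3*x = -9.
Step 6. [3*x = -9] divide by the outer 3. So div: x = -3.

Answer: x ∈ {-3}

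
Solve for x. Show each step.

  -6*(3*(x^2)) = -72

Step 1. [-6*(3*(x^2)) = -72] LHS = -6·(…); ÷-6 both sides, so div: 3*(x^2) = 12.
Step 2. [3*(x^2) = 12] LHS = 3·(…); ÷3 both sides ⇒ div: x^2 = 4.
Step 3. [x^2 = 4] √ both sides: 4 ≥ 0 gives two branches, so sqrt: x = 2 or -2.

Answer: x ∈ {-2, 2}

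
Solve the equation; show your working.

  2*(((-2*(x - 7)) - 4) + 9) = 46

Step 1. [2*(((-2*(x - 7)) - 4) + 9) = 46] 2·(inner) — divide through by 2 ⇒ div: ((-2*(x - 7)) - 4) + 9 = 23.
Step 2. [((-2*(x - 7)) - 4) + 9 = 23] +9 is outermost — subtract 9 both sides ⇒ sub: (-2*(x - 7)) - 4 = 14.
Step 3. [(-2*(x - 7)) - 4 = 14] 4 comes off first (add 4) ⇒ sub: -2*(x - 7) = 18.
Step 4. [-2*(x - 7) = 18] divide by the outer -2 ⇒ div: x - 7 = -9.
Step 5. [x - 7 = -9] -7 is outermost — add 7 both sides, so sub: x = -2.

Answer: x ∈ {-2}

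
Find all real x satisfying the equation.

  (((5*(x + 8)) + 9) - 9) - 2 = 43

Step 1. [(((5*(x + 8)) + 9) - 9) - 2 = 43] peel the -2: add 2 from each side ⇒ sub: ((5*(x + 8)) + 9) - 9 = 45.
Step 2. [((5*(x + 8)) + 9) - 9 = 45] peel the -9: add 9 from each side, so sub: (5*(x + 8)) + 9 = 54.
Step 3. [(5*(x + 8)) + 9 = 54] the outer +9 inverts by subtracting 9 ⇒ sub: 5*(x + 8) = 45.
Step 4. [5*(x + 8) = 45] 5·(inner) — divide through by 5. So div: x + 8 = 9.
Step 5. [x + 8 = 9] peel the +8: subtract 8 from each side. So sub: x = 1.

Answer: x ∈ {1}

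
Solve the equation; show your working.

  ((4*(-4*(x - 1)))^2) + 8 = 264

Step 1. [((4*(-4*(x - 1)))^2) + 8 = 264] +8 is outermost — subtract 8 both sides ⇒ sub: (4*(-4*(x - 1)))^2 = 256.
Step 2. [(4*(-4*(x - 1)))^2 = 256] √ both sides: 256 ≥ 0 gives two branches ⇒ sqrt: 4*(-4*(x - 1)) = 16 or -16.
Step 3. [4*(-4*(x - 1)) = 16 or -16] 4 out front; divide by 4, so div: -4*(x - 1) = 4 or -4.
Step 4. [-4*(x - 1) = 4 or -4] -4 out front; divide by -4. So div: x - 1 = -1 or 1.
Step 5. [x - 1 = -1 or 1] the outer -1 inverts by adding 1, so sub: x = 0 or 2.

Answer: x ∈ {0, 2}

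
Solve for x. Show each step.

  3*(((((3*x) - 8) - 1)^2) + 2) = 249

Step 1. [3*(((((3*x) - 8) - 1)^2) + 2) = 249] 3·(inner) — divide through by 3. So div: ((((3*x) - 8) - 1)^2) + 2 = 83.
Step 2. [((((3*x) - 8) - 1)^2) + 2 = 83] subtract 2: x sits inside (… + 2). So sub: (((3*x) - 8) - 1)^2 = 81.
Step 3. [(((3*x) - 8) - 1)^2 = 81] √ both sides: 81 ≥ 0 gives two branches. So sqrt: ((3*x) - 8) - 1 = 9 or -9.
Step 4. [((3*x) - 8) - 1 = 9 or -9] peel the -1: add 1 from each side ⇒ sub: (3*x) - 8 = 10 or -8.
Step 5. [(3*x) - 8 = 10 or -8] the outer -8 inverts by adding 8 ⇒ sub: 3*x = 18 or 0.
Step 6. [3*x = 18 or 0] 3·(inner) — divide through by 3. So div: x = 6 or 0.

Answer: x ∈ {0, 6}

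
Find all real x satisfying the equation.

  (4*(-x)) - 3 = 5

Step 1. [(4*(-x)) - 3 = 5] -3 is outermost — add 3 both sides, so sub: 4*(-x) = 8.
Step 2. [4*(-x) = 8] divide by the outer 4, so div: -x = 2.
Step 3. [-x = 2] LHS negated; negate both sides. So neg: x = -2.

Answer: x ∈ {-2}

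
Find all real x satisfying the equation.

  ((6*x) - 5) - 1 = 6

Step 1. [((6*x) - 5) - 1 = 6] 1 comes off first (add 1) ⇒ sub: (6*x) - 5 = 7.
Step 2. [(6*x) - 5 = 7] 5 comes off first (add 5). So sub: 6*x = 12.
Step 3. [6*x = 12] leading coefficient 6: divide by 6 ⇒ div: x = 2.

Answer: x ∈ {2}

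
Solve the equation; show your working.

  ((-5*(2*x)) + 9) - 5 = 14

Step 1. [((-5*(2*x)) + 9) - 5 = 14] peel the -5: add 5 from each side, so sub: (-5*(2*x)) + 9 = 19.
Step 2. [(-5*(2*x)) + 9 = 19] subtract 9: x sits inside (… + 9) ⇒ sub: -5*(2*x) = 10.
Step 3. [-5*(2*x) = 10] -5 out front; divide by -5, so div: 2*x = -2.
Step 4. [2*x = -2] LHS = 2·(…); ÷2 both sides. So div: x = -1.

Answer: x ∈ {-1}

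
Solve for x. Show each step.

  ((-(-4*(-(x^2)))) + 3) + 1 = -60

Step 1. [((-(-4*(-(x^2)))) + 3) + 1 = -60] peel the +1: subtract 1 from each side. So sub: (-(-4*(-(x^2)))) + 3 = -61.
Step 2. [(-(-4*(-(x^2)))) + 3 = -61] the outer +3 inverts by subtracting 3. So sub: -(-4*(-(x^2))) = -64.
Step 3. [-(-4*(-(x^2))) = -64] leading − — multiply by −1, so neg: -4*(-(x^2)) = 64.
Step 4. [-4*(-(x^2)) = 64] -4·(inner) — divide through by -4 ⇒ div: -(x^2) = -16.
Step 5. [-(x^2) = -16] flip signs both sides. So neg: x^2 = 16.
Step 6. [x^2 = 16] √ both sides: 16 ≥ 0 gives two branches ⇒ sqrt: x = 4 or -4.

Answer: x ∈ {-4, 4}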